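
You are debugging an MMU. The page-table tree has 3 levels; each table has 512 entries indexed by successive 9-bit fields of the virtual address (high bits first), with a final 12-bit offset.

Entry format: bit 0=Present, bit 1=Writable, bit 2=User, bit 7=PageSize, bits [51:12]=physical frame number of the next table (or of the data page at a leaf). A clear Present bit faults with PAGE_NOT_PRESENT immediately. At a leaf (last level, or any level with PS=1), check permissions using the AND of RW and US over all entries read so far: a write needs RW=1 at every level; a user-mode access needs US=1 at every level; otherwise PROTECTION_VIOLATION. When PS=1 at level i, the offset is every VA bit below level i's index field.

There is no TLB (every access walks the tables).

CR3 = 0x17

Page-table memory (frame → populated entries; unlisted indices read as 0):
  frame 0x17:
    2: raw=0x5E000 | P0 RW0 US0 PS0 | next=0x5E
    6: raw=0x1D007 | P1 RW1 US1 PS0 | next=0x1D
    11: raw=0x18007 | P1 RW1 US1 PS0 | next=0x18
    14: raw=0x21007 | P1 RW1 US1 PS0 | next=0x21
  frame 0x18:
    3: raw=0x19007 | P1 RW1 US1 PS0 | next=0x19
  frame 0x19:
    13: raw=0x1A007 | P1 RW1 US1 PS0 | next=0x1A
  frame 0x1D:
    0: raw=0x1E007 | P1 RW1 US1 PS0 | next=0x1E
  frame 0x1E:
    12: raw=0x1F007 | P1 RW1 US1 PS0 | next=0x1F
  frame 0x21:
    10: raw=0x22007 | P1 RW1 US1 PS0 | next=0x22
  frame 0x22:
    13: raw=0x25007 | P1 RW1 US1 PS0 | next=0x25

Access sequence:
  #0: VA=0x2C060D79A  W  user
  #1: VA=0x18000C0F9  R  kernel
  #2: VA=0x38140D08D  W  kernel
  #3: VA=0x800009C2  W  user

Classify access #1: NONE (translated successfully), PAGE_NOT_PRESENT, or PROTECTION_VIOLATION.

Per-access translation:
#0 VA=0x2C060D79A (w,user):
  L0 @0x17[11] → 0x18007  P=1,RW=1,US=1,PS=0
  L1 @0x18[3] → 0x19007  P=1,RW=1,US=1,PS=0
  L2 @0x19[13] → 0x1A007  P=1,RW=1,US=1,PS=0
  → PA=0x1A79A  (3 entries read)
#1 VA=0x18000C0F9 (r,kernel):
  L0 @0x17[6] → 0x1D007  P=1,RW=1,US=1,PS=0
  L1 @0x1D[0] → 0x1E007  P=1,RW=1,US=1,PS=0
  L2 @0x1E[12] → 0x1F007  P=1,RW=1,US=1,PS=0
  → PA=0x1F0F9  (3 entries read)
#2 VA=0x38140D08D (w,kernel):
  L0 @0x17[14] → 0x21007  P=1,RW=1,US=1,PS=0
  L1 @0x21[10] → 0x22007  P=1,RW=1,US=1,PS=0
  L2 @0x22[13] → 0x25007  P=1,RW=1,US=1,PS=0
  → PA=0x2508D  (3 entries read)
#3 VA=0x800009C2 (w,user):
  L0 @0x17[2] → 0x5E000  P=0,RW=0,US=0,PS=0
  ⇒ fault: PAGE_NOT_PRESENT  — 1 lookups

Access #1 fault: NONE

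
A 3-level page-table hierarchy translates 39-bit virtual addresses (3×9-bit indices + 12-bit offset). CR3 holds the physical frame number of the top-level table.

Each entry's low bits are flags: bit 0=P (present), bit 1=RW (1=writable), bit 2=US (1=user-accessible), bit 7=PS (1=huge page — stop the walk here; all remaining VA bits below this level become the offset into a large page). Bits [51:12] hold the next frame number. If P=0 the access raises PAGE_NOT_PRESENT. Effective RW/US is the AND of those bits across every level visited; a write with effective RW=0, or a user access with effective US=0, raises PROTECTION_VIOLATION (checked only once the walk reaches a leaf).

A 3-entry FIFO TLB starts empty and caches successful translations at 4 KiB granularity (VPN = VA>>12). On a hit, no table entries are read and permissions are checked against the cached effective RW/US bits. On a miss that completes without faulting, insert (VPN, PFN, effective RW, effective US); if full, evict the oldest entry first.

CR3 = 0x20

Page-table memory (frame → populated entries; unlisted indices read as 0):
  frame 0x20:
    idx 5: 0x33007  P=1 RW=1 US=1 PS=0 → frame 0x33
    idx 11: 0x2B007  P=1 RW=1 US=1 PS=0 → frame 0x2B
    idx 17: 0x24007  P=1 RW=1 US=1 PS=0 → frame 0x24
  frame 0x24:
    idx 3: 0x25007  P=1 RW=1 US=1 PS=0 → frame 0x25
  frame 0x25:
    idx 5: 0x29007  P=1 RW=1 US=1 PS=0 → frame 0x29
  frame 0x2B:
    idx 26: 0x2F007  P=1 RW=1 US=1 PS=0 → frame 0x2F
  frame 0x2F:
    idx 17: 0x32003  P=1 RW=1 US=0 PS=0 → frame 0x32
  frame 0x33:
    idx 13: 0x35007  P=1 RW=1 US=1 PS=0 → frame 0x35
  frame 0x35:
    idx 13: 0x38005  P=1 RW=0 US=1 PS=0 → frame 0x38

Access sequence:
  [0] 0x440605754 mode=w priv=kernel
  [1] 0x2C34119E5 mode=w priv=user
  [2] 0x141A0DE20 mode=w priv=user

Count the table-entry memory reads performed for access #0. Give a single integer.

Per-access translation:
#0 VA=0x440605754 (w,kernel):
  [0] read 0x20 idx=17: raw=0x24007 flags P=1 W=1 U=1 S=0
  [1] read 0x24 idx=3: raw=0x25007 flags P=1 W=1 U=1 S=0
  [2] read 0x25 idx=5: raw=0x29007 flags P=1 W=1 U=1 S=0
  ✓ 0x29754  — 3 lookups
#1 VA=0x2C34119E5 (w,user):
  [0] read 0x20 idx=11: raw=0x2B007 flags P=1 W=1 U=1 S=0
  [1] read 0x2B idx=26: raw=0x2F007 flags P=1 W=1 U=1 S=0
  [2] read 0x2F idx=17: raw=0x32003 flags P=1 W=1 U=0 S=0
  ✗ PROTECTION_VIOLATION  [3 reads]
#2 VA=0x141A0DE20 (w,user):
  [0] read 0x20 idx=5: raw=0x33007 flags P=1 W=1 U=1 S=0
  [1] read 0x33 idx=13: raw=0x35007 flags P=1 W=1 U=1 S=0
  [2] read 0x35 idx=13: raw=0x38005 flags P=1 W=0 U=1 S=0
  ✗ PROTECTION_VIOLATION  [3 reads]

Entries read for #0: 3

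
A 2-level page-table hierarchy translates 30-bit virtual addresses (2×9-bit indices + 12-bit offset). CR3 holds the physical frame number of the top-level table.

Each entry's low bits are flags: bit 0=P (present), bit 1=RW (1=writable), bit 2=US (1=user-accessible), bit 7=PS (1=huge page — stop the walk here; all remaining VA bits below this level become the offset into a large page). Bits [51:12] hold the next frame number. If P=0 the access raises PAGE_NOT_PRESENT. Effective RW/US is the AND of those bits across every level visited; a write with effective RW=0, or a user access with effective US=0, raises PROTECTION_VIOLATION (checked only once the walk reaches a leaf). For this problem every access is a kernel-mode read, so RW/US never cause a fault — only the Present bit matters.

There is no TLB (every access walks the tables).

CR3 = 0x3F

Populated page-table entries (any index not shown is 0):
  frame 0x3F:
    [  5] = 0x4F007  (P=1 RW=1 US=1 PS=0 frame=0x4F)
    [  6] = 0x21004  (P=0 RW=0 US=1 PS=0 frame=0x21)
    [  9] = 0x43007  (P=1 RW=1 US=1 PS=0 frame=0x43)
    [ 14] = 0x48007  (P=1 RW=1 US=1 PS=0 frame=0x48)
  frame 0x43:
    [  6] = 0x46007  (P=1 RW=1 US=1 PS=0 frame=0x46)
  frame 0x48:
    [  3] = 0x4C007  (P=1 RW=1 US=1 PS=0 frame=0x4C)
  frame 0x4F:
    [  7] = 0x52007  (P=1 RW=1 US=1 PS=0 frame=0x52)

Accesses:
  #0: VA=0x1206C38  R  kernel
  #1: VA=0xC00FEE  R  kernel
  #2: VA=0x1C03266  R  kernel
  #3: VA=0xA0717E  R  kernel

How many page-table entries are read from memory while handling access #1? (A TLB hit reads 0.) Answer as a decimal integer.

Per-access translation:
#0 VA=0x1206C38 (r,kernel):
  lvl0: tbl 0x3F, slot 9 ⇒ 0x43007 (P1/RW1/US1/PS0)
  lvl1: tbl 0x43, slot 6 ⇒ 0x46007 (P1/RW1/US1/PS0)
  → PA=0x46C38  (2 entries read)
#1 VA=0xC00FEE (r,kernel):
  lvl0: tbl 0x3F, slot 6 ⇒ 0x21004 (P0/RW0/US1/PS0)
  ⇒ fault: PAGE_NOT_PRESENT  — 1 lookups
#2 VA=0x1C03266 (r,kernel):
  lvl0: tbl 0x3F, slot 14 ⇒ 0x48007 (P1/RW1/US1/PS0)
  lvl1: tbl 0x48, slot 3 ⇒ 0x4C007 (P1/RW1/US1/PS0)
  → PA=0x4C266  (2 entries read)
#3 VA=0xA0717E (r,kernel):
  lvl0: tbl 0x3F, slot 5 ⇒ 0x4F007 (P1/RW1/US1/PS0)
  lvl1: tbl 0x4F, slot 7 ⇒ 0x52007 (P1/RW1/US1/PS0)
  → PA=0x5217E  (2 entries read)

Entries read for #1: 1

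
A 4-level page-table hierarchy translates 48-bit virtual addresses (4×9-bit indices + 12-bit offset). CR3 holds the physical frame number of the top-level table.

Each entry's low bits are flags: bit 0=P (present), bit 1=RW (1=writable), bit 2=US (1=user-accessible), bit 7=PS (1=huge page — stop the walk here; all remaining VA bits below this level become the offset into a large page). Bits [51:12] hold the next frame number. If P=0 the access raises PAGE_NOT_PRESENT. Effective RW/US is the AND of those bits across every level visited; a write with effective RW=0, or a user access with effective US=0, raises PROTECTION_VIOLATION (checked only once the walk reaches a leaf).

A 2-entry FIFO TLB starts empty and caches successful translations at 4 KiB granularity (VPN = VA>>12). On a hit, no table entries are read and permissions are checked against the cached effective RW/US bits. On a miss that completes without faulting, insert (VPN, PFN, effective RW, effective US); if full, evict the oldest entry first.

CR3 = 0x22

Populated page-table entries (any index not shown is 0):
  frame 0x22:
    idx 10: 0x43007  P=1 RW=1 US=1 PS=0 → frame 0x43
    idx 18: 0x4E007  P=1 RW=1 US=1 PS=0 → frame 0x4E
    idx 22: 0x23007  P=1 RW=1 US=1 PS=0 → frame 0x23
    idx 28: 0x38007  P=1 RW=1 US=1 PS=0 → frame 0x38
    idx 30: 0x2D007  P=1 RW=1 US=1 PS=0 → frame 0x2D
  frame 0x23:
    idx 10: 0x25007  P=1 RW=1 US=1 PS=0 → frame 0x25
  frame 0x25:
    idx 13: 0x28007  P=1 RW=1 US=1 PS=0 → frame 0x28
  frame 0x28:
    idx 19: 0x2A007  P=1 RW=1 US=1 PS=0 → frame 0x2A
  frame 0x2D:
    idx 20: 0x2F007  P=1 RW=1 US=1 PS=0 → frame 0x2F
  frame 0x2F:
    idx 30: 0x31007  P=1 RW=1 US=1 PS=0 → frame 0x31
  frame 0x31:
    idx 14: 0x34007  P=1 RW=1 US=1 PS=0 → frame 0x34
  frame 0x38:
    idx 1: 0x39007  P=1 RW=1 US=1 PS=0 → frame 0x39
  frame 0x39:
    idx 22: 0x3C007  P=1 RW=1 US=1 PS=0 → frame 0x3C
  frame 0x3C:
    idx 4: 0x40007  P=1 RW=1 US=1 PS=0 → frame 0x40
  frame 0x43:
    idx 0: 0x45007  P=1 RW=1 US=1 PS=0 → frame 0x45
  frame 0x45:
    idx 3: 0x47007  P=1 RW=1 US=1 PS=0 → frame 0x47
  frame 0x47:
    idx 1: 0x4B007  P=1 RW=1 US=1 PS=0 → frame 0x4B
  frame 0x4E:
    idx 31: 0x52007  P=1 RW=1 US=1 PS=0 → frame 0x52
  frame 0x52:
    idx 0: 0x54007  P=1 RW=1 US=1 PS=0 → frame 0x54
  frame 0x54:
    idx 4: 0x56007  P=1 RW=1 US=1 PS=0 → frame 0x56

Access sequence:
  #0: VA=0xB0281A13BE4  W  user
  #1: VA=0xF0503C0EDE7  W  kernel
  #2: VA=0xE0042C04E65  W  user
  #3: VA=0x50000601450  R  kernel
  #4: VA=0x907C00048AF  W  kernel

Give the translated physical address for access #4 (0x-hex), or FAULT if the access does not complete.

Per-access translation:
#0 VA=0xB0281A13BE4 (w,user):
  lvl0: tbl 0x22, slot 22 ⇒ 0x23007 (P1/RW1/US1/PS0)
  lvl1: tbl 0x23, slot 10 ⇒ 0x25007 (P1/RW1/US1/PS0)
  lvl2: tbl 0x25, slot 13 ⇒ 0x28007 (P1/RW1/US1/PS0)
  lvl3: tbl 0x28, slot 19 ⇒ 0x2A007 (P1/RW1/US1/PS0)
  → PA=0x2ABE4  (4 entries read)
#1 VA=0xF0503C0EDE7 (w,kernel):
  lvl0: tbl 0x22, slot 30 ⇒ 0x2D007 (P1/RW1/US1/PS0)
  lvl1: tbl 0x2D, slot 20 ⇒ 0x2F007 (P1/RW1/US1/PS0)
  lvl2: tbl 0x2F, slot 30 ⇒ 0x31007 (P1/RW1/US1/PS0)
  lvl3: tbl 0x31, slot 14 ⇒ 0x34007 (P1/RW1/US1/PS0)
  → PA=0x34DE7  (4 entries read)
#2 VA=0xE0042C04E65 (w,user):
  lvl0: tbl 0x22, slot 28 ⇒ 0x38007 (P1/RW1/US1/PS0)
  lvl1: tbl 0x38, slot 1 ⇒ 0x39007 (P1/RW1/US1/PS0)
  lvl2: tbl 0x39, slot 22 ⇒ 0x3C007 (P1/RW1/US1/PS0)
  lvl3: tbl 0x3C, slot 4 ⇒ 0x40007 (P1/RW1/US1/PS0)
  → PA=0x40E65  (4 entries read)
#3 VA=0x50000601450 (r,kernel):
  lvl0: tbl 0x22, slot 10 ⇒ 0x43007 (P1/RW1/US1/PS0)
  lvl1: tbl 0x43, slot 0 ⇒ 0x45007 (P1/RW1/US1/PS0)
  lvl2: tbl 0x45, slot 3 ⇒ 0x47007 (P1/RW1/US1/PS0)
  lvl3: tbl 0x47, slot 1 ⇒ 0x4B007 (P1/RW1/US1/PS0)
  → PA=0x4B450  (4 entries read)
#4 VA=0x907C00048AF (w,kernel):
  lvl0: tbl 0x22, slot 18 ⇒ 0x4E007 (P1/RW1/US1/PS0)
  lvl1: tbl 0x4E, slot 31 ⇒ 0x52007 (P1/RW1/US1/PS0)
  lvl2: tbl 0x52, slot 0 ⇒ 0x54007 (P1/RW1/US1/PS0)
  lvl3: tbl 0x54, slot 4 ⇒ 0x56007 (P1/RW1/US1/PS0)
  → PA=0x568AF  (4 entries read)

Access #4 PA: 0x568AF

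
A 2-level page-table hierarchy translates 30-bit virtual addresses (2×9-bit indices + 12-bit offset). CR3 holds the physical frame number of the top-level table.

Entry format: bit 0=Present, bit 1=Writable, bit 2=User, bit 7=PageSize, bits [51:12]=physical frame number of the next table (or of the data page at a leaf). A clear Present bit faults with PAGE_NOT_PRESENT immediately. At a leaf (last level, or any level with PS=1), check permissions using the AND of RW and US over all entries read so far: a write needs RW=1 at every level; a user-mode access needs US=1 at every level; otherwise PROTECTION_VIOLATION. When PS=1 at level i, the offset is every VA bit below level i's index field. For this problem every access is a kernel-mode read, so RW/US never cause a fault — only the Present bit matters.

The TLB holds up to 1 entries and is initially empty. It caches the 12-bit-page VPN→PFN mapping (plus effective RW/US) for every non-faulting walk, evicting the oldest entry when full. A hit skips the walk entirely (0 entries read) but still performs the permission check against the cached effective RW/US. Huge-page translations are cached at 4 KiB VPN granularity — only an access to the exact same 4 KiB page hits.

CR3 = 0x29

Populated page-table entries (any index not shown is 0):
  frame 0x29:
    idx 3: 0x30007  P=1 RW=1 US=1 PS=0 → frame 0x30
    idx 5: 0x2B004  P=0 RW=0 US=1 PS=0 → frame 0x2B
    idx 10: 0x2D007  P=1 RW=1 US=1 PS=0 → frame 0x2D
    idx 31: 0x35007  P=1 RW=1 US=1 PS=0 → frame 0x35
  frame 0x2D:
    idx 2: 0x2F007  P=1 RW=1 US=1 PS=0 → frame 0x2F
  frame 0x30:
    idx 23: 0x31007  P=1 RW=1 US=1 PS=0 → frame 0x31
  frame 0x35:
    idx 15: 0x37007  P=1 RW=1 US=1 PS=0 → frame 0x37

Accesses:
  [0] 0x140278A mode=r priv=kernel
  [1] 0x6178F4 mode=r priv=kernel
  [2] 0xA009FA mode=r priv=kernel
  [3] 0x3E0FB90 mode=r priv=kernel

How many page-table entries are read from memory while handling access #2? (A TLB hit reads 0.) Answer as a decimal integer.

Walk each access:
#0 VA=0x140278A (r,kernel):
  lvl0: tbl 0x29, slot 10 ⇒ 0x2D007 (P1/RW1/US1/PS0)
  lvl1: tbl 0x2D, slot 2 ⇒ 0x2F007 (P1/RW1/US1/PS0)
  ✓ 0x2F78A  — 2 lookups
#1 VA=0x6178F4 (r,kernel):
  lvl0: tbl 0x29, slot 3 ⇒ 0x30007 (P1/RW1/US1/PS0)
  lvl1: tbl 0x30, slot 23 ⇒ 0x31007 (P1/RW1/US1/PS0)
  ✓ 0x318F4  — 2 lookups
#2 VA=0xA009FA (r,kernel):
  lvl0: tbl 0x29, slot 5 ⇒ 0x2B004 (P0/RW0/US1/PS0)
  ⇒ fault: PAGE_NOT_PRESENT  — 1 lookups
#3 VA=0x3E0FB90 (r,kernel):
  lvl0: tbl 0x29, slot 31 ⇒ 0x35007 (P1/RW1/US1/PS0)
  lvl1: tbl 0x35, slot 15 ⇒ 0x37007 (P1/RW1/US1/PS0)
  ✓ 0x37B90  — 2 lookups

Entries read for #2: 1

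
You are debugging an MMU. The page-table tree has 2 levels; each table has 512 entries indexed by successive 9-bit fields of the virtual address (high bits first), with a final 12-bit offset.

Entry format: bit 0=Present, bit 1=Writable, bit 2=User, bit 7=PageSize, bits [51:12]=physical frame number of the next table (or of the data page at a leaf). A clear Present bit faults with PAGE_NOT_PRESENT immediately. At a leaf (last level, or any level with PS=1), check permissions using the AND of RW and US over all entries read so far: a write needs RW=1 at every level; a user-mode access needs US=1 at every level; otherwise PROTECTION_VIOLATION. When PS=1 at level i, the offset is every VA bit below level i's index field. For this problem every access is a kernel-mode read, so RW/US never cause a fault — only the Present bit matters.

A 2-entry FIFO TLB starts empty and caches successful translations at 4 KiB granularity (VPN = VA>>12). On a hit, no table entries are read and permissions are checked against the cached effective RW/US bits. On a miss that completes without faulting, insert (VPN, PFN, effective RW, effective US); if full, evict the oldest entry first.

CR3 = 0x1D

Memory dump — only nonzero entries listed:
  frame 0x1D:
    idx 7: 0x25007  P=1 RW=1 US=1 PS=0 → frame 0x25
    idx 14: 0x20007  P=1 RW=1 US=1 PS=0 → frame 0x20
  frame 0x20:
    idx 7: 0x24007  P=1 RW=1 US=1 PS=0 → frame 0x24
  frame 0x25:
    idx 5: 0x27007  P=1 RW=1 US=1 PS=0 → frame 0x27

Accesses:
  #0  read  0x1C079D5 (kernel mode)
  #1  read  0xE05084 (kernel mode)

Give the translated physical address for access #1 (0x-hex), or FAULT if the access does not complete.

Trace:
#0 VA=0x1C079D5 (r,kernel):
  L0: frame=0x1D idx=14 entry=0x20007 [P=1 RW=1 US=1 PS=0]
  L1: frame=0x20 idx=7 entry=0x24007 [P=1 RW=1 US=1 PS=0]
  ⇒ phys 0x249D5  [2 reads]
#1 VA=0xE05084 (r,kernel):
  L0: frame=0x1D idx=7 entry=0x25007 [P=1 RW=1 US=1 PS=0]
  L1: frame=0x25 idx=5 entry=0x27007 [P=1 RW=1 US=1 PS=0]
  ⇒ phys 0x27084  [2 reads]

Access #1 PA: 0x27084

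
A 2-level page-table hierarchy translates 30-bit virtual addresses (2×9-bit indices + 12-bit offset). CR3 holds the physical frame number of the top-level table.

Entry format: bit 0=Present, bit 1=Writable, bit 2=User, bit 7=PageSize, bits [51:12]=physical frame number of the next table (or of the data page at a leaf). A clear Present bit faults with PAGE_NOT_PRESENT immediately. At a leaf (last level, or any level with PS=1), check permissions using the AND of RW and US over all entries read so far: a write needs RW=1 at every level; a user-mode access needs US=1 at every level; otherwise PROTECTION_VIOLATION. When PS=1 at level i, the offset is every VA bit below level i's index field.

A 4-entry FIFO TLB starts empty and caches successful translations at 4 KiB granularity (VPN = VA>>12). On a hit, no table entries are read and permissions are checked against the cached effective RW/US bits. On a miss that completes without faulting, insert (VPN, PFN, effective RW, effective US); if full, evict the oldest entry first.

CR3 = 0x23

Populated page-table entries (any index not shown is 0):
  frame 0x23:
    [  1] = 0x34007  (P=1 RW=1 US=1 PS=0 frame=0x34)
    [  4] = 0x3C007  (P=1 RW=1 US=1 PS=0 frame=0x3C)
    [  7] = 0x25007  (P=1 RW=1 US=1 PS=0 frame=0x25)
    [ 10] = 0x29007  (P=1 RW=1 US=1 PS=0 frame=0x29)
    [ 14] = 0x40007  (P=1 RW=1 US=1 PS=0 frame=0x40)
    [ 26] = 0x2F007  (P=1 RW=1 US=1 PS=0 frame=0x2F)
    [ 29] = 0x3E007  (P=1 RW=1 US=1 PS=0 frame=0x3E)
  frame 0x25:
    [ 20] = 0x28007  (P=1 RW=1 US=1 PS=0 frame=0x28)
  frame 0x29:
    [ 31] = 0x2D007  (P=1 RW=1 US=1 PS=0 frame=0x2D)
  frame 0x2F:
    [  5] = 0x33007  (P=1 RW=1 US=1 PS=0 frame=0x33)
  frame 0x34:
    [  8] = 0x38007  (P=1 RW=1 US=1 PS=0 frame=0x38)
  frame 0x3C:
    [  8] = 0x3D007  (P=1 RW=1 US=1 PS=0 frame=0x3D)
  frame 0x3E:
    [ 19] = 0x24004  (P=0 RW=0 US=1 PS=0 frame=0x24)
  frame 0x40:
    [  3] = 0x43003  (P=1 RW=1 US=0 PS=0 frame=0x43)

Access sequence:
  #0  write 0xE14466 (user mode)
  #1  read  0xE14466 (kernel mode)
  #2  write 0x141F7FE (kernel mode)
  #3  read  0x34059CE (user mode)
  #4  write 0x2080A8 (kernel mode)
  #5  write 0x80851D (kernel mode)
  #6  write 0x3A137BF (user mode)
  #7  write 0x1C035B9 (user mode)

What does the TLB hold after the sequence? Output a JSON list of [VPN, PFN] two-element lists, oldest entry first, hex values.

Trace:
#0 VA=0xE14466 (w,user):
  lvl0: tbl 0x23, slot 7 ⇒ 0x25007 (P1/RW1/US1/PS0)
  lvl1: tbl 0x25, slot 20 ⇒ 0x28007 (P1/RW1/US1/PS0)
  → PA=0x28466  (2 entries read)
#1 VA=0xE14466 (r,kernel):
  TLB hit vpn=0xE14 → PA=0x28466
#2 VA=0x141F7FE (w,kernel):
  lvl0: tbl 0x23, slot 10 ⇒ 0x29007 (P1/RW1/US1/PS0)
  lvl1: tbl 0x29, slot 31 ⇒ 0x2D007 (P1/RW1/US1/PS0)
  → PA=0x2D7FE  (2 entries read)
#3 VA=0x34059CE (r,user):
  lvl0: tbl 0x23, slot 26 ⇒ 0x2F007 (P1/RW1/US1/PS0)
  lvl1: tbl 0x2F, slot 5 ⇒ 0x33007 (P1/RW1/US1/PS0)
  → PA=0x339CE  (2 entries read)
#4 VA=0x2080A8 (w,kernel):
  lvl0: tbl 0x23, slot 1 ⇒ 0x34007 (P1/RW1/US1/PS0)
  lvl1: tbl 0x34, slot 8 ⇒ 0x38007 (P1/RW1/US1/PS0)
  → PA=0x380A8  (2 entries read)
#5 VA=0x80851D (w,kernel):
  lvl0: tbl 0x23, slot 4 ⇒ 0x3C007 (P1/RW1/US1/PS0)
  lvl1: tbl 0x3C, slot 8 ⇒ 0x3D007 (P1/RW1/US1/PS0)
  → PA=0x3D51D  (2 entries read)
#6 VA=0x3A137BF (w,user):
  lvl0: tbl 0x23, slot 29 ⇒ 0x3E007 (P1/RW1/US1/PS0)
  lvl1: tbl 0x3E, slot 19 ⇒ 0x24004 (P0/RW0/US1/PS0)
  ✗ PAGE_NOT_PRESENT  [2 reads]
#7 VA=0x1C035B9 (w,user):
  lvl0: tbl 0x23, slot 14 ⇒ 0x40007 (P1/RW1/US1/PS0)
  lvl1: tbl 0x40, slot 3 ⇒ 0x43003 (P1/RW1/US0/PS0)
  ✗ PROTECTION_VIOLATION  [2 reads]

TLB: [["0x141F", "0x2D"], ["0x3405", "0x33"], ["0x208", "0x38"], ["0x808", "0x3D"]]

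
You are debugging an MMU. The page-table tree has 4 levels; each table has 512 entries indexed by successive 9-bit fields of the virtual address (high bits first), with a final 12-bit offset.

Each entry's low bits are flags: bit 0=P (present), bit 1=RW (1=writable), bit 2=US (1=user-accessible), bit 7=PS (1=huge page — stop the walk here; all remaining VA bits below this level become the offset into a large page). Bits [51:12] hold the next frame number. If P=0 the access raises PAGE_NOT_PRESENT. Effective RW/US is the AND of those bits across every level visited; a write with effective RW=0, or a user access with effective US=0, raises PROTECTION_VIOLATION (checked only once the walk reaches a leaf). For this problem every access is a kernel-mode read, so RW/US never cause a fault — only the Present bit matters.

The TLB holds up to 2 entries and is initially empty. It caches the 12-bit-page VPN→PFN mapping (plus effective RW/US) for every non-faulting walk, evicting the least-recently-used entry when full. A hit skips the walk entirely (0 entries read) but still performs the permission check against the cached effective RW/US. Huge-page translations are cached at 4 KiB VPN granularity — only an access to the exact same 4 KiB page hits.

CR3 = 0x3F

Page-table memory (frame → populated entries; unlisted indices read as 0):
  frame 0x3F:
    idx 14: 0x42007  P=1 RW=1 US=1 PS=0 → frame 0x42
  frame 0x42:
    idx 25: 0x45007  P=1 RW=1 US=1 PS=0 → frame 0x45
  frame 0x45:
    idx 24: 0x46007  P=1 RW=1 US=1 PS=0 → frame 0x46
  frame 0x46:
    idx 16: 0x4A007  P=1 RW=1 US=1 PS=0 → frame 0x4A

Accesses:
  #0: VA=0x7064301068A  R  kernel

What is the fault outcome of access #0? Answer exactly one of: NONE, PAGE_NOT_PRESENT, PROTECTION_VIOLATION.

Trace:
#0 VA=0x7064301068A (r,kernel):
  L0 @0x3F[14] → 0x42007  P=1,RW=1,US=1,PS=0
  L1 @0x42[25] → 0x45007  P=1,RW=1,US=1,PS=0
  L2 @0x45[24] → 0x46007  P=1,RW=1,US=1,PS=0
  L3 @0x46[16] → 0x4A007  P=1,RW=1,US=1,PS=0
  → PA=0x4A68A  (4 entries read)

Access #0 fault: NONE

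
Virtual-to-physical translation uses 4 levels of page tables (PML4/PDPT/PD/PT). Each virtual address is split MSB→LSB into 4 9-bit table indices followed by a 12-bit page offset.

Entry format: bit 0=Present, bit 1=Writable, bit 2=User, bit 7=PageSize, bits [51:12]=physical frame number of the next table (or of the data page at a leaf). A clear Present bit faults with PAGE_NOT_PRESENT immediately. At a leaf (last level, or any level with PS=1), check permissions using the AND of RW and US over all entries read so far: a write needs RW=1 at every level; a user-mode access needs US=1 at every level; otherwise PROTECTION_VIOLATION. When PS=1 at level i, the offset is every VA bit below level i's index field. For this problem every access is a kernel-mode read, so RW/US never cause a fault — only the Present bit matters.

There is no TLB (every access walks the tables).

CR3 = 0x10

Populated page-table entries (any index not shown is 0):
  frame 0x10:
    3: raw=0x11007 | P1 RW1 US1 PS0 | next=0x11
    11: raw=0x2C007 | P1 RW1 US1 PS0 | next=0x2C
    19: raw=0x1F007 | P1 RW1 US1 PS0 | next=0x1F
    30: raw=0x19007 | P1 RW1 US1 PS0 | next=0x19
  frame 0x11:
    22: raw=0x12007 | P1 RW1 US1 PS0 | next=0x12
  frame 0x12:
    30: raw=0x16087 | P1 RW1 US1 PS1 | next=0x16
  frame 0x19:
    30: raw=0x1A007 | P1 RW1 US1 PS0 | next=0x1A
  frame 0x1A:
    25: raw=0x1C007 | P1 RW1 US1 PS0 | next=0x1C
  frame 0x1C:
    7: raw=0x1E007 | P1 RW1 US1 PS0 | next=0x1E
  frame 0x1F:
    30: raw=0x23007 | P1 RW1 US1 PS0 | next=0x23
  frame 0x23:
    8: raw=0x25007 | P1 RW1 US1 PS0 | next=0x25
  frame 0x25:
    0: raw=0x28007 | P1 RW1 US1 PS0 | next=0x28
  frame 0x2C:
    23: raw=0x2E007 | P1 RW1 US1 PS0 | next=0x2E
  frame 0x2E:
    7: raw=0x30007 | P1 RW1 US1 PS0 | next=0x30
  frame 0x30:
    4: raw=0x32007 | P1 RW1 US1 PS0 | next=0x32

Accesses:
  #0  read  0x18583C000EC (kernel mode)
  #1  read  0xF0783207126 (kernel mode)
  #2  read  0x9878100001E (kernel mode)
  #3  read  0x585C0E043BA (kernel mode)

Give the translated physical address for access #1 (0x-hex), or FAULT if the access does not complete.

Walk each access:
#0 VA=0x18583C000EC (r,kernel):
  L0: frame=0x10 idx=3 entry=0x11007 [P=1 RW=1 US=1 PS=0]
  L1: frame=0x11 idx=22 entry=0x12007 [P=1 RW=1 US=1 PS=0]
  L2: frame=0x12 idx=30 entry=0x16087 [P=1 RW=1 US=1 PS=1]
  → PA=0x160EC (huge @L2)  (3 entries read)
#1 VA=0xF0783207126 (r,kernel):
  L0: frame=0x10 idx=30 entry=0x19007 [P=1 RW=1 US=1 PS=0]
  L1: frame=0x19 idx=30 entry=0x1A007 [P=1 RW=1 US=1 PS=0]
  L2: frame=0x1A idx=25 entry=0x1C007 [P=1 RW=1 US=1 PS=0]
  L3: frame=0x1C idx=7 entry=0x1E007 [P=1 RW=1 US=1 PS=0]
  → PA=0x1E126  (4 entries read)
#2 VA=0x9878100001E (r,kernel):
  L0: frame=0x10 idx=19 entry=0x1F007 [P=1 RW=1 US=1 PS=0]
  L1: frame=0x1F idx=30 entry=0x23007 [P=1 RW=1 US=1 PS=0]
  L2: frame=0x23 idx=8 entry=0x25007 [P=1 RW=1 US=1 PS=0]
  L3: frame=0x25 idx=0 entry=0x28007 [P=1 RW=1 US=1 PS=0]
  → PA=0x2801E  (4 entries read)
#3 VA=0x585C0E043BA (r,kernel):
  L0: frame=0x10 idx=11 entry=0x2C007 [P=1 RW=1 US=1 PS=0]
  L1: frame=0x2C idx=23 entry=0x2E007 [P=1 RW=1 US=1 PS=0]
  L2: frame=0x2E idx=7 entry=0x30007 [P=1 RW=1 US=1 PS=0]
  L3: frame=0x30 idx=4 entry=0x32007 [P=1 RW=1 US=1 PS=0]
  → PA=0x323BA  (4 entries read)

Access #1 PA: 0x1E126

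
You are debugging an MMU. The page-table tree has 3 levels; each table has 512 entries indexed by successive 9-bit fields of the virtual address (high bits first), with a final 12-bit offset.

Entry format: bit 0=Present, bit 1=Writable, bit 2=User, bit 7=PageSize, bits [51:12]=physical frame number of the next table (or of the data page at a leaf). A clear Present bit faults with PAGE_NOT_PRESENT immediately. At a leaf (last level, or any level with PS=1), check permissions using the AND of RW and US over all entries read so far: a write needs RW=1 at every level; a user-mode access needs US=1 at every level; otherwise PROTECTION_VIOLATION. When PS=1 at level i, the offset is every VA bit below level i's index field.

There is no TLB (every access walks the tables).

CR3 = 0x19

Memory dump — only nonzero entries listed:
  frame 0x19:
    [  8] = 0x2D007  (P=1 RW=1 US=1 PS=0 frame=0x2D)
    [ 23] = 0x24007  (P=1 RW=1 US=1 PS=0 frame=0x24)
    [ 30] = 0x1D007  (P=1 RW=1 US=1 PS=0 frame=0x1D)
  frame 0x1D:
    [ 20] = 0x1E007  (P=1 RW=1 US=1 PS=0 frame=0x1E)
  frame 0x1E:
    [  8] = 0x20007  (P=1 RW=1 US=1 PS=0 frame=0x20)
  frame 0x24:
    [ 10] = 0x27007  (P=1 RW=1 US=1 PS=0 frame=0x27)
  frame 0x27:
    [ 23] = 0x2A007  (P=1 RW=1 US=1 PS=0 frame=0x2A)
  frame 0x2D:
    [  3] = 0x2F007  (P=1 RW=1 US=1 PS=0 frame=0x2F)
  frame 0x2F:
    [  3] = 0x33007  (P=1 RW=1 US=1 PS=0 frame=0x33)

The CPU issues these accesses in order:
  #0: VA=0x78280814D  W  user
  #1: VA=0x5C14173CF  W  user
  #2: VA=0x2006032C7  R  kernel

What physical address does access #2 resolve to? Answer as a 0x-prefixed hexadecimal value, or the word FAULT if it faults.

Walk each access:
#0 VA=0x78280814D (w,user):
  lvl0: tbl 0x19, slot 30 ⇒ 0x1D007 (P1/RW1/US1/PS0)
  lvl1: tbl 0x1D, slot 20 ⇒ 0x1E007 (P1/RW1/US1/PS0)
  lvl2: tbl 0x1E, slot 8 ⇒ 0x20007 (P1/RW1/US1/PS0)
  → PA=0x2014D  (3 entries read)
#1 VA=0x5C14173CF (w,user):
  lvl0: tbl 0x19, slot 23 ⇒ 0x24007 (P1/RW1/US1/PS0)
  lvl1: tbl 0x24, slot 10 ⇒ 0x27007 (P1/RW1/US1/PS0)
  lvl2: tbl 0x27, slot 23 ⇒ 0x2A007 (P1/RW1/US1/PS0)
  → PA=0x2A3CF  (3 entries read)
#2 VA=0x2006032C7 (r,kernel):
  lvl0: tbl 0x19, slot 8 ⇒ 0x2D007 (P1/RW1/US1/PS0)
  lvl1: tbl 0x2D, slot 3 ⇒ 0x2F007 (P1/RW1/US1/PS0)
  lvl2: tbl 0x2F, slot 3 ⇒ 0x33007 (P1/RW1/US1/PS0)
  → PA=0x332C7  (3 entries read)

Access #2 PA: 0x332C7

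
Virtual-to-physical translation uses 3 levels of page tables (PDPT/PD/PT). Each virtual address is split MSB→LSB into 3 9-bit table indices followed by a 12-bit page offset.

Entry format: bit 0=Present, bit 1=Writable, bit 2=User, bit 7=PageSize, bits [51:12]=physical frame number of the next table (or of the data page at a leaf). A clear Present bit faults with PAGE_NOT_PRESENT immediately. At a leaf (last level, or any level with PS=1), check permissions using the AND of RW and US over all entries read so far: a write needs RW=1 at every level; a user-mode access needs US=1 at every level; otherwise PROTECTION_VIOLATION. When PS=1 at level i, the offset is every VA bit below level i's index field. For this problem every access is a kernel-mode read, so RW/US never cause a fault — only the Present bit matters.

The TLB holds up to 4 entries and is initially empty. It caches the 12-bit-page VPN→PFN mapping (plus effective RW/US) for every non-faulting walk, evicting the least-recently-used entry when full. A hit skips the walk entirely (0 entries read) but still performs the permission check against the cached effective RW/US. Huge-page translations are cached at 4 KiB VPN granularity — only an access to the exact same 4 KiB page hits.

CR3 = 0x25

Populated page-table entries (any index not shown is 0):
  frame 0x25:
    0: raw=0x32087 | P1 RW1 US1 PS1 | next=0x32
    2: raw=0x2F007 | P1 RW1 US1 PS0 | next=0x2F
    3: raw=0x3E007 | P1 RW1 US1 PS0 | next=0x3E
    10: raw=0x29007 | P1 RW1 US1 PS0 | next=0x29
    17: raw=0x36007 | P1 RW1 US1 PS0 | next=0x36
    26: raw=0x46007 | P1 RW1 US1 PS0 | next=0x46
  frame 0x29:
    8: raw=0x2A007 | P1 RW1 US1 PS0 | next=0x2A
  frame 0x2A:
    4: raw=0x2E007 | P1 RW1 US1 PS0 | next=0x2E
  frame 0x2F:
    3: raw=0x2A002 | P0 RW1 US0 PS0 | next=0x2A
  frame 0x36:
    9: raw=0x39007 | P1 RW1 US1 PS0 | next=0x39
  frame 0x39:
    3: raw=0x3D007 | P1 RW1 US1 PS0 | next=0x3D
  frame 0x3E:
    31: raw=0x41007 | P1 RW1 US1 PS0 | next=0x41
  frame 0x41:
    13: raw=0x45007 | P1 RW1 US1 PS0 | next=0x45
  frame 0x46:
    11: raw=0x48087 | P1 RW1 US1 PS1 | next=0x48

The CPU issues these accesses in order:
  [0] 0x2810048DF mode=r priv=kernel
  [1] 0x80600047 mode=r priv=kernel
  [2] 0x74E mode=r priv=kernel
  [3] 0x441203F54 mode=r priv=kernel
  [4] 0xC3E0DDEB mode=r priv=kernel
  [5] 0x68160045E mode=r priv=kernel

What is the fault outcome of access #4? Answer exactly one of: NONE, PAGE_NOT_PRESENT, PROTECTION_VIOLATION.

Walk each access:
#0 VA=0x2810048DF (r,kernel):
  lvl0: tbl 0x25, slot 10 ⇒ 0x29007 (P1/RW1/US1/PS0)
  lvl1: tbl 0x29, slot 8 ⇒ 0x2A007 (P1/RW1/US1/PS0)
  lvl2: tbl 0x2A, slot 4 ⇒ 0x2E007 (P1/RW1/US1/PS0)
  ⇒ phys 0x2E8DF  [3 reads]
#1 VA=0x80600047 (r,kernel):
  lvl0: tbl 0x25, slot 2 ⇒ 0x2F007 (P1/RW1/US1/PS0)
  lvl1: tbl 0x2F, slot 3 ⇒ 0x2A002 (P0/RW1/US0/PS0)
  ✗ PAGE_NOT_PRESENT  [2 reads]
#2 VA=0x74E (r,kernel):
  lvl0: tbl 0x25, slot 0 ⇒ 0x32087 (P1/RW1/US1/PS1)
  ⇒ phys 0x3274E (huge @L0)  [1 reads]
#3 VA=0x441203F54 (r,kernel):
  lvl0: tbl 0x25, slot 17 ⇒ 0x36007 (P1/RW1/US1/PS0)
  lvl1: tbl 0x36, slot 9 ⇒ 0x39007 (P1/RW1/US1/PS0)
  lvl2: tbl 0x39, slot 3 ⇒ 0x3D007 (P1/RW1/US1/PS0)
  ⇒ phys 0x3DF54  [3 reads]
#4 VA=0xC3E0DDEB (r,kernel):
  lvl0: tbl 0x25, slot 3 ⇒ 0x3E007 (P1/RW1/US1/PS0)
  lvl1: tbl 0x3E, slot 31 ⇒ 0x41007 (P1/RW1/US1/PS0)
  lvl2: tbl 0x41, slot 13 ⇒ 0x45007 (P1/RW1/US1/PS0)
  ⇒ phys 0x45DEB  [3 reads]
#5 VA=0x68160045E (r,kernel):
  lvl0: tbl 0x25, slot 26 ⇒ 0x46007 (P1/RW1/US1/PS0)
  lvl1: tbl 0x46, slot 11 ⇒ 0x48087 (P1/RW1/US1/PS1)
  ⇒ phys 0x4845E (huge @L1)  [2 reads]

Access #4 fault: NONE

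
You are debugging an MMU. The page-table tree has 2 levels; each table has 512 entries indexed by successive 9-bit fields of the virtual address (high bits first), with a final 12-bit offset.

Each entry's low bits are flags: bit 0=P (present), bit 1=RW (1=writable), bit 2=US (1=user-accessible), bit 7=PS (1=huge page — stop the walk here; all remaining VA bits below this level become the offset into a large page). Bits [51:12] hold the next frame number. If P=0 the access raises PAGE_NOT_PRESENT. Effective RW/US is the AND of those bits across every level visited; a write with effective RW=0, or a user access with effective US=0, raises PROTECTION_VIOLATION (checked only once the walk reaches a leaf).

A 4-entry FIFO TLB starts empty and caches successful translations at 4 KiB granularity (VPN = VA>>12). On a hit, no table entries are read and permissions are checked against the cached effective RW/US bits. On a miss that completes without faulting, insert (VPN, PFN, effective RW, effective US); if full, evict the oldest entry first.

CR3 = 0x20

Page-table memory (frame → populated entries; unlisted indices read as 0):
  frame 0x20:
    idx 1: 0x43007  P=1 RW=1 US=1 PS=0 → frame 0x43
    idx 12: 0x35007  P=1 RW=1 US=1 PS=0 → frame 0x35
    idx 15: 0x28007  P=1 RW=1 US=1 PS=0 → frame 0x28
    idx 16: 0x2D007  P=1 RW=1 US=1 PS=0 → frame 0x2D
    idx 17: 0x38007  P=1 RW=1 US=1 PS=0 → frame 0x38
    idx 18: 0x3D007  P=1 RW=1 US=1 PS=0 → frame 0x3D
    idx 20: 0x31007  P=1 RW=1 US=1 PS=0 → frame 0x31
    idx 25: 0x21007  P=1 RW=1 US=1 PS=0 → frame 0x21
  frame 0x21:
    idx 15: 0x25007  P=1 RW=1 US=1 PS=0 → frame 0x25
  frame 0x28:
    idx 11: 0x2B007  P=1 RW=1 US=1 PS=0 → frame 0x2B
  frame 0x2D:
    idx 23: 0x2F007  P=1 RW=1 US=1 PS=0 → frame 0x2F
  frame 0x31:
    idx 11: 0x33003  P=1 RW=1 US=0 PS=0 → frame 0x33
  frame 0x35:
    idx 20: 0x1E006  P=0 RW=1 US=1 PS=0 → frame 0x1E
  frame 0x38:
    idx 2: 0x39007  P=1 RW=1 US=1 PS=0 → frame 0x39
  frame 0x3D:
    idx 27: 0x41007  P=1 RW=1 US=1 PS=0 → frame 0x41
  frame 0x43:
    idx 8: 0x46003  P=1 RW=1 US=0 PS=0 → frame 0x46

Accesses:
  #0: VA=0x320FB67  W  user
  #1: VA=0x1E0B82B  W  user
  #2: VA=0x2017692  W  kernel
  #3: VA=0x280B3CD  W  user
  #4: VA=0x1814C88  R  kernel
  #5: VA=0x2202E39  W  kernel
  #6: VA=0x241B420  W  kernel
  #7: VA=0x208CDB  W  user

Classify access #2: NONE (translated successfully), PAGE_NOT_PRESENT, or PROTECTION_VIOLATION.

Trace:
#0 VA=0x320FB67 (w,user):
  lvl0: tbl 0x20, slot 25 ⇒ 0x21007 (P1/RW1/US1/PS0)
  lvl1: tbl 0x21, slot 15 ⇒ 0x25007 (P1/RW1/US1/PS0)
  ⇒ phys 0x25B67  [2 reads]
#1 VA=0x1E0B82B (w,user):
  lvl0: tbl 0x20, slot 15 ⇒ 0x28007 (P1/RW1/US1/PS0)
  lvl1: tbl 0x28, slot 11 ⇒ 0x2B007 (P1/RW1/US1/PS0)
  ⇒ phys 0x2B82B  [2 reads]
#2 VA=0x2017692 (w,kernel):
  lvl0: tbl 0x20, slot 16 ⇒ 0x2D007 (P1/RW1/US1/PS0)
  lvl1: tbl 0x2D, slot 23 ⇒ 0x2F007 (P1/RW1/US1/PS0)
  ⇒ phys 0x2F692  [2 reads]
#3 VA=0x280B3CD (w,user):
  lvl0: tbl 0x20, slot 20 ⇒ 0x31007 (P1/RW1/US1/PS0)
  lvl1: tbl 0x31, slot 11 ⇒ 0x33003 (P1/RW1/US0/PS0)
  ⇒ fault: PROTECTION_VIOLATION  — 2 lookups
#4 VA=0x1814C88 (r,kernel):
  lvl0: tbl 0x20, slot 12 ⇒ 0x35007 (P1/RW1/US1/PS0)
  lvl1: tbl 0x35, slot 20 ⇒ 0x1E006 (P0/RW1/US1/PS0)
  ⇒ fault: PAGE_NOT_PRESENT  — 2 lookups
#5 VA=0x2202E39 (w,kernel):
  lvl0: tbl 0x20, slot 17 ⇒ 0x38007 (P1/RW1/US1/PS0)
  lvl1: tbl 0x38, slot 2 ⇒ 0x39007 (P1/RW1/US1/PS0)
  ⇒ phys 0x39E39  [2 reads]
#6 VA=0x241B420 (w,kernel):
  lvl0: tbl 0x20, slot 18 ⇒ 0x3D007 (P1/RW1/US1/PS0)
  lvl1: tbl 0x3D, slot 27 ⇒ 0x41007 (P1/RW1/US1/PS0)
  ⇒ phys 0x41420  [2 reads]
#7 VA=0x208CDB (w,user):
  lvl0: tbl 0x20, slot 1 ⇒ 0x43007 (P1/RW1/US1/PS0)
  lvl1: tbl 0x43, slot 8 ⇒ 0x46003 (P1/RW1/US0/PS0)
  ⇒ fault: PROTECTION_VIOLATION  — 2 lookups

Access #2 fault: NONE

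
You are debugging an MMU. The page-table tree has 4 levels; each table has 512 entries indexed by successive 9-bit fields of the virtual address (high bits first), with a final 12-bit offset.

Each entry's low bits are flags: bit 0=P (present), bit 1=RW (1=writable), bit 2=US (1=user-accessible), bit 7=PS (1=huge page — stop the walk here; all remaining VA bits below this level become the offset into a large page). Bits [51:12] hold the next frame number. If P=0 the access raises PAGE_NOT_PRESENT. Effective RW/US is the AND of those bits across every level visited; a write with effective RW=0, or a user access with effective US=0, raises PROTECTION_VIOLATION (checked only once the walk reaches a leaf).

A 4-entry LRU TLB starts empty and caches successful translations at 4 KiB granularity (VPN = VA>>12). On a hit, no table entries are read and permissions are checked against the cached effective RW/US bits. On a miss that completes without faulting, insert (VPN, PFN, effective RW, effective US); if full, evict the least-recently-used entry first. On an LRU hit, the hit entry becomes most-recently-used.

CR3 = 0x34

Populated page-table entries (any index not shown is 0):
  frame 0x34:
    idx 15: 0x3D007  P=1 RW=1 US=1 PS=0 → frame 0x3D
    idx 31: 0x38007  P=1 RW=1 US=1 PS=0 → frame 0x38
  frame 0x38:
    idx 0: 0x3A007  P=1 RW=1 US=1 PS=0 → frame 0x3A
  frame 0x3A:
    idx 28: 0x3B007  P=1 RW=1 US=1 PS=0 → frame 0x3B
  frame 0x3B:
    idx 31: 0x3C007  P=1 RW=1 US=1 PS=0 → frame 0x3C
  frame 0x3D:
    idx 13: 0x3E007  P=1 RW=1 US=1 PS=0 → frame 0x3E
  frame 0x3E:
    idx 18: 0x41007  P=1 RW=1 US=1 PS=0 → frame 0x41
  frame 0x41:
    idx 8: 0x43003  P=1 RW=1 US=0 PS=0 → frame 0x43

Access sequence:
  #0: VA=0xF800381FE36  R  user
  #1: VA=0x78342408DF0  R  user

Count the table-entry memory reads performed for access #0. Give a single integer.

Walk each access:
#0 VA=0xF800381FE36 (r,user):
  [0] read 0x34 idx=31: raw=0x38007 flags P=1 W=1 U=1 S=0
  [1] read 0x38 idx=0: raw=0x3A007 flags P=1 W=1 U=1 S=0
  [2] read 0x3A idx=28: raw=0x3B007 flags P=1 W=1 U=1 S=0
  [3] read 0x3B idx=31: raw=0x3C007 flags P=1 W=1 U=1 S=0
  ✓ 0x3CE36  — 4 lookups
#1 VA=0x78342408DF0 (r,user):
  [0] read 0x34 idx=15: raw=0x3D007 flags P=1 W=1 U=1 S=0
  [1] read 0x3D idx=13: raw=0x3E007 flags P=1 W=1 U=1 S=0
  [2] read 0x3E idx=18: raw=0x41007 flags P=1 W=1 U=1 S=0
  [3] read 0x41 idx=8: raw=0x43003 flags P=1 W=1 U=0 S=0
  ✗ PROTECTION_VIOLATION  [4 reads]

Entries read for #0: 4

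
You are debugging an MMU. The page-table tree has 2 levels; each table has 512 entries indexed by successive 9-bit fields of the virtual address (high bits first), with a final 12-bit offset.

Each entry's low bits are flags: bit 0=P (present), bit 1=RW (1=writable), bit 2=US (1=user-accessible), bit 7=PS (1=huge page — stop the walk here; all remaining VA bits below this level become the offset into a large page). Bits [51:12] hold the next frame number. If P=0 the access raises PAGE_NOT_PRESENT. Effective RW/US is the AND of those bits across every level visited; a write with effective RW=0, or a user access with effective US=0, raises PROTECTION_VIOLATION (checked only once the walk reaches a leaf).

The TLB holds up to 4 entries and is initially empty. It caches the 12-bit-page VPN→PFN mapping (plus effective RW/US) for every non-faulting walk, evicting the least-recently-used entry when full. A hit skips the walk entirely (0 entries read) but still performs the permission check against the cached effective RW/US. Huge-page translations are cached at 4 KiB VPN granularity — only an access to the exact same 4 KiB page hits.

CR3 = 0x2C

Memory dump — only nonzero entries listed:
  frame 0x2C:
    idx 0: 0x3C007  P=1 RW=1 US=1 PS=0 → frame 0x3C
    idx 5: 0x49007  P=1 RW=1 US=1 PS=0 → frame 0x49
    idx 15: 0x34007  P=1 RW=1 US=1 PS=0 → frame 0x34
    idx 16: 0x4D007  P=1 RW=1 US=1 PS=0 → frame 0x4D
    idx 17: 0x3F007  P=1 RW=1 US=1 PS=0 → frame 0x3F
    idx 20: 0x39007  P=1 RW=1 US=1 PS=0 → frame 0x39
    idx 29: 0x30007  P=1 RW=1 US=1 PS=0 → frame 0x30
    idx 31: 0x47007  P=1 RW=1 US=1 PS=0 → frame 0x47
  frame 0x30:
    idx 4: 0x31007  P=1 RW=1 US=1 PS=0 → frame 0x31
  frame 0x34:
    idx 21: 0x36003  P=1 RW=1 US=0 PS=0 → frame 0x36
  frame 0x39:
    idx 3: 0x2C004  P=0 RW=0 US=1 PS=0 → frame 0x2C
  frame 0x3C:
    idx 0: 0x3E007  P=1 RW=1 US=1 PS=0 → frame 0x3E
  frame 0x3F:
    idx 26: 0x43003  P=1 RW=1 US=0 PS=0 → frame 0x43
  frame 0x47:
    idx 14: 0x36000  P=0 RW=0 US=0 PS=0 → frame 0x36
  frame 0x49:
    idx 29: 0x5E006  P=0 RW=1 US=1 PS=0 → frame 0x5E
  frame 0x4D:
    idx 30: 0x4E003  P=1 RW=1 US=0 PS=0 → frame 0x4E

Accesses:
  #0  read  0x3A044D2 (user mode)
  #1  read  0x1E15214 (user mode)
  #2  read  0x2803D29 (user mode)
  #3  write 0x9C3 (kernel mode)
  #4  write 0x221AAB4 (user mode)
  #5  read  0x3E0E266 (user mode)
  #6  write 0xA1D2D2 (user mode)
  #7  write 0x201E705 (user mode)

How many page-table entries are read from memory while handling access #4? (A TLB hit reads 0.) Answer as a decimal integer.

Per-access translation:
#0 VA=0x3A044D2 (r,user):
  [0] read 0x2C idx=29: raw=0x30007 flags P=1 W=1 U=1 S=0
  [1] read 0x30 idx=4: raw=0x31007 flags P=1 W=1 U=1 S=0
  ⇒ phys 0x314D2  [2 reads]
#1 VA=0x1E15214 (r,user):
  [0] read 0x2C idx=15: raw=0x34007 flags P=1 W=1 U=1 S=0
  [1] read 0x34 idx=21: raw=0x36003 flags P=1 W=1 U=0 S=0
  ⇒ fault: PROTECTION_VIOLATION  — 2 lookups
#2 VA=0x2803D29 (r,user):
  [0] read 0x2C idx=20: raw=0x39007 flags P=1 W=1 U=1 S=0
  [1] read 0x39 idx=3: raw=0x2C004 flags P=0 W=0 U=1 S=0
  ⇒ fault: PAGE_NOT_PRESENT  — 2 lookups
#3 VA=0x9C3 (w,kernel):
  [0] read 0x2C idx=0: raw=0x3C007 flags P=1 W=1 U=1 S=0
  [1] read 0x3C idx=0: raw=0x3E007 flags P=1 W=1 U=1 S=0
  ⇒ phys 0x3E9C3  [2 reads]
#4 VA=0x221AAB4 (w,user):
  [0] read 0x2C idx=17: raw=0x3F007 flags P=1 W=1 U=1 S=0
  [1] read 0x3F idx=26: raw=0x43003 flags P=1 W=1 U=0 S=0
  ⇒ fault: PROTECTION_VIOLATION  — 2 lookups
#5 VA=0x3E0E266 (r,user):
  [0] read 0x2C idx=31: raw=0x47007 flags P=1 W=1 U=1 S=0
  [1] read 0x47 idx=14: raw=0x36000 flags P=0 W=0 U=0 S=0
  ⇒ fault: PAGE_NOT_PRESENT  — 2 lookups
#6 VA=0xA1D2D2 (w,user):
  [0] read 0x2C idx=5: raw=0x49007 flags P=1 W=1 U=1 S=0
  [1] read 0x49 idx=29: raw=0x5E006 flags P=0 W=1 U=1 S=0
  ⇒ fault: PAGE_NOT_PRESENT  — 2 lookups
#7 VA=0x201E705 (w,user):
  [0] read 0x2C idx=16: raw=0x4D007 flags P=1 W=1 U=1 S=0
  [1] read 0x4D idx=30: raw=0x4E003 flags P=1 W=1 U=0 S=0
  ⇒ fault: PROTECTION_VIOLATION  — 2 lookups

Entries read for #4: 2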